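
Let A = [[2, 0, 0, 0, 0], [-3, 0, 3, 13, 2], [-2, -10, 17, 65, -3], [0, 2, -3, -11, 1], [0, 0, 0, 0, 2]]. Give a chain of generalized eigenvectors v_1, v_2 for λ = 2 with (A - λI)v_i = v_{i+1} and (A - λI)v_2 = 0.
v_1 = [[1, 1, 0, 0, 0]]^T, v_2 = [[0, -5, -12, 2, 0]]^T

We seek v_1 ∈ ker((A - 2I)^2) \ ker(A - 2I), then set v_{i+1} = (A - 2I) v_i.

One such chain is v_1 = [[1, 1, 0, 0, 0]]^T, v_2 = [[0, -5, -12, 2, 0]]^T. Check: (A - 2I) v_2 = [[0, 0, 0, 0, 0]]^T = 0.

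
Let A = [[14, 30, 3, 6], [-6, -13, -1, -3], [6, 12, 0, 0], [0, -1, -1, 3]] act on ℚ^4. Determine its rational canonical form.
R = [[0, 6, 0, 0], [1, 2, 0, 0], [0, 0, 0, 6], [0, 0, 1, 2]]

The invariant factors of A (the non-unit diagonal entries of the Smith normal form of xI - A over ℚ[x]) are x^2 - 2x - 6, x^2 - 2x - 6, each dividing the next. The characteristic polynomial is their product, (x^2 - 2x - 6)^2.

The rational canonical form is the block-diagonal matrix of companion matrices C(f_i):
R = [[0, 6, 0, 0], [1, 2, 0, 0], [0, 0, 0, 6], [0, 0, 1, 2]].

Note the characteristic polynomial does not split into linear factors over ℚ, so A has no Jordan form over ℚ; the rational canonical form exists over any field.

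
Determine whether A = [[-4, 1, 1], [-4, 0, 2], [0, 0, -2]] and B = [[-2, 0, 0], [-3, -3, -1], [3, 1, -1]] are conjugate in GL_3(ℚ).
Yes.

Two matrices over a field are similar if and only if they have the same invariant factors.

Both A and B have characteristic polynomial (x + 2)^3 and minimal polynomial (x + 2)^2. Computing further, both have invariant factors x + 2, (x + 2)^2. Hence A and B are similar.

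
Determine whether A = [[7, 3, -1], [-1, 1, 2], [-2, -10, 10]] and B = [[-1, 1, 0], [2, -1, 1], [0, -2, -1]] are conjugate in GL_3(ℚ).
No.

trace(A) = 18 but trace(B) = -3. The trace is a similarity invariant, so A and B are not similar.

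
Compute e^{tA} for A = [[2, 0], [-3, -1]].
e^{tA} = [[e^{2*t}, 0], [(1 - e^{3*t})*e^{-t}, e^{-t}]]

A has Jordan form J = [[-1, 0], [0, 2]] with A = PJP^{-1}, so e^{tA} = P e^{tJ} P^{-1}.

For a Jordan block J_k(λ), e^{tJ_k(λ)} = e^{λt} · (I + tN + t^2 N^2/2! + ... + t^{k-1} N^{k-1}/(k-1)!) where N is the nilpotent superdiagonal part.

Assembling the blocks and conjugating back gives the entries of e^{tA} as shown above.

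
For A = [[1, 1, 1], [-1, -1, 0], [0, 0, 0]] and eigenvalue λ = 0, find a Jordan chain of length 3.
v_1 = [[1, -2, 1]]^T, v_2 = [[0, 1, 0]]^T, v_3 = [[1, -1, 0]]^T

We seek v_1 ∈ ker(A^3) \ ker(A^2), then set v_{i+1} = A v_i.

One such chain is v_1 = [[1, -2, 1]]^T, v_2 = [[0, 1, 0]]^T, v_3 = [[1, -1, 0]]^T. Check: A v_3 = [[0, 0, 0]]^T = 0.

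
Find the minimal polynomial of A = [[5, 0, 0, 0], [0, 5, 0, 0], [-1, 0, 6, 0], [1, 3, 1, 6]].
The characteristic polynomial factors as (x - 6)^2(x - 5)^2. The minimal polynomial is ∏(x - λ)^{k_λ} where k_λ is the size of the largest Jordan block at λ.

For λ = 5: rank(A - 5I) = 2, and the largest Jordan block has size 1 (the smallest k with rank((A - 5I)^k) = rank((A - 5I)^(k+1))).
For λ = 6: rank(A - 6I) = 3, and the largest Jordan block has size 2 (the smallest k with rank((A - 6I)^k) = rank((A - 6I)^(k+1))).

So m_A(x) = (x - 6)^2(x - 5).

m_A(x) = (x - 6)^2(x - 5)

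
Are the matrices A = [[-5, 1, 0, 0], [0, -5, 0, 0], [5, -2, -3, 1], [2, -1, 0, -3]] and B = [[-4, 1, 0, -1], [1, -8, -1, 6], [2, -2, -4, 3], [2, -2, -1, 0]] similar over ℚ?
Two matrices over a field are similar if and only if they have the same invariant factors.

Both A and B have characteristic polynomial (x + 3)^2(x + 5)^2 and minimal polynomial (x + 3)^2(x + 5)^2. Computing further, both have invariant factors (x + 3)^2(x + 5)^2. Hence A and B are similar.

Yes.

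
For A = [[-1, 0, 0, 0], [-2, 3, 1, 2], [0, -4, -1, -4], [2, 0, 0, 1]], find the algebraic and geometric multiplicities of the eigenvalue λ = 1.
The characteristic polynomial is (x - 1)^3(x + 1), so the factor x - 1 appears with exponent 3: the algebraic multiplicity is 3.

rank(A - I) = 2, so the eigenspace has dimension 4 - 2 = 2: the geometric multiplicity is 2.

Since 2 < 3, A is not diagonalizable.

algebraic multiplicity 3, geometric multiplicity 2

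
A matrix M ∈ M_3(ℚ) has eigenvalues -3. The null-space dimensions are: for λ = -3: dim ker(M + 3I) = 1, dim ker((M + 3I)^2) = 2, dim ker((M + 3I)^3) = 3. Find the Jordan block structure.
λ = -3: successive nullity increments [1, 1, 1] count blocks of size ≥ k; block sizes are [3].

Jordan blocks: (-3, 3)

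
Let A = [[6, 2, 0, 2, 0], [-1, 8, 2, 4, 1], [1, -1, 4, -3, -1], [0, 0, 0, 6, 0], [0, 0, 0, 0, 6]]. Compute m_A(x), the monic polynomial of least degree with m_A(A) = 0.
m_A(x) = (x - 6)^3

The characteristic polynomial factors as (x - 6)^5. The minimal polynomial is ∏(x - λ)^{k_λ} where k_λ is the size of the largest Jordan block at λ.

For λ = 6: rank(A - 6I) = 2, and the largest Jordan block has size 3 (the smallest k with rank((A - 6I)^k) = rank((A - 6I)^(k+1))).

So m_A(x) = (x - 6)^3.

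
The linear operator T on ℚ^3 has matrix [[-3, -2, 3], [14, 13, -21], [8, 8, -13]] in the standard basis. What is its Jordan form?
The characteristic polynomial is det(xI - A) = (x + 1)^3, so the eigenvalues are -1 (algebraic multiplicity 3).

For λ = -1: rank(A + I) = 1, rank((A + I)^2) = 0. The eigenspace has dimension 3 - 1 = 2, so there are 2 Jordan blocks; the rank sequence gives block sizes [2, 1].

Assembling the blocks gives the Jordan form J above.

J = [[-1, 1, 0], [0, -1, 0], [0, 0, -1]]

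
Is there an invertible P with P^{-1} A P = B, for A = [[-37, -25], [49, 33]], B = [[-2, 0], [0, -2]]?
Both have characteristic polynomial (x + 2)^2, but the minimal polynomial of A is (x + 2)^2 while the minimal polynomial of B is x + 2. The minimal polynomial is a similarity invariant, so A and B are not similar.

No.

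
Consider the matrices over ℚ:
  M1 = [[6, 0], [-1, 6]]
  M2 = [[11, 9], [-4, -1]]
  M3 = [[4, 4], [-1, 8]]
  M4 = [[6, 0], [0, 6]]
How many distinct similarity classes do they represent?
Characteristic polynomials: χ_{M1} = (x - 6)^2, χ_{M2} = (x - 5)^2, χ_{M3} = (x - 6)^2, χ_{M4} = (x - 6)^2.

{M1, M3}: invariant factors (x - 6)^2.

{M2}: invariant factors (x - 5)^2.

{M4}: invariant factors x - 6, x - 6.

Matrices are similar if and only if their invariant-factor lists agree; the partition into similarity classes is {M1, M3}, {M2}, {M4}.

3 classes: {M1, M3}, {M2}, {M4}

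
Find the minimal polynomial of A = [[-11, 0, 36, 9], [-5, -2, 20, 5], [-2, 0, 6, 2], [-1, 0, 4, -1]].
m_A(x) = (x + 2)^2

The characteristic polynomial factors as (x + 2)^4. The minimal polynomial is ∏(x - λ)^{k_λ} where k_λ is the size of the largest Jordan block at λ.

For λ = -2: rank(A + 2I) = 1, and the largest Jordan block has size 2 (the smallest k with rank((A + 2I)^k) = rank((A + 2I)^(k+1))).

So m_A(x) = (x + 2)^2.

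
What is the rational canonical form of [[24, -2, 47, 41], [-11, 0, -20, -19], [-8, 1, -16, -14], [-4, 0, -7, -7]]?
The invariant factors of A (the non-unit diagonal entries of the Smith normal form of xI - A over ℚ[x]) are (x - 1)(x^3 + 2), each dividing the next. The characteristic polynomial is their product, (x - 1)(x^3 + 2).

The rational canonical form is the block-diagonal matrix of companion matrices C(f_i):
R = [[0, 0, 0, 2], [1, 0, 0, -2], [0, 1, 0, 0], [0, 0, 1, 1]].

Note the characteristic polynomial does not split into linear factors over ℚ, so A has no Jordan form over ℚ; the rational canonical form exists over any field.

R = [[0, 0, 0, 2], [1, 0, 0, -2], [0, 1, 0, 0], [0, 0, 1, 1]]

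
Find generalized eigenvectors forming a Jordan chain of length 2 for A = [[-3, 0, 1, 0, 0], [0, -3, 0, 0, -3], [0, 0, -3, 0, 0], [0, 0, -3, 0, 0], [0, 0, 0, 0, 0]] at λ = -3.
v_1 = [[0, -1, 1, 1, 0]]^T, v_2 = [[1, 0, 0, 0, 0]]^T

We seek v_1 ∈ ker((A + 3I)^2) \ ker(A + 3I), then set v_{i+1} = (A + 3I) v_i.

One such chain is v_1 = [[0, -1, 1, 1, 0]]^T, v_2 = [[1, 0, 0, 0, 0]]^T. Check: (A + 3I) v_2 = [[0, 0, 0, 0, 0]]^T = 0.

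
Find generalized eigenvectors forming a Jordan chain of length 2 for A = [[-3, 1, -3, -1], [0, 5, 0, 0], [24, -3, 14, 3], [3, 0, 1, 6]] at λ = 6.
We seek v_1 ∈ ker((A - 6I)^2) \ ker(A - 6I), then set v_{i+1} = (A - 6I) v_i.

One such chain is v_1 = [[-1, 0, 3, 1]]^T, v_2 = [[-1, 0, 3, 0]]^T. Check: (A - 6I) v_2 = [[0, 0, 0, 0]]^T = 0.

v_1 = [[-1, 0, 3, 1]]^T, v_2 = [[-1, 0, 3, 0]]^T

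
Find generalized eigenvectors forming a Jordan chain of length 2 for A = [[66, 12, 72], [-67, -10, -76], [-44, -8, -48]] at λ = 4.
v_1 = [[-3, 3, 2]]^T, v_2 = [[-6, 7, 4]]^T

We seek v_1 ∈ ker((A - 4I)^2) \ ker(A - 4I), then set v_{i+1} = (A - 4I) v_i.

One such chain is v_1 = [[-3, 3, 2]]^T, v_2 = [[-6, 7, 4]]^T. Check: (A - 4I) v_2 = [[0, 0, 0]]^T = 0.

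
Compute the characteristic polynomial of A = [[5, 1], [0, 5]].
xI - A = [[x - 5, -1], [0, x - 5]].

Expanding det(xI - A) along the first row:
det(xI - A) = + (x - 5)·det([[x - 5]]) - (-1)·det([[0]]).

Evaluating gives χ_A(x) = x^2 - 10x + 25 = (x - 5)^2.

χ_A(x) = (x - 5)^2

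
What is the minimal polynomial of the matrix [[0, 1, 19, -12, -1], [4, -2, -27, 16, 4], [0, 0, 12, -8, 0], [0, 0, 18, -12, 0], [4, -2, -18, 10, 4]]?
m_A(x) = x^3(x - 2)

The characteristic polynomial factors as x^4(x - 2). The minimal polynomial is ∏(x - λ)^{k_λ} where k_λ is the size of the largest Jordan block at λ.

For λ = 0: rank(A) = 3, and the largest Jordan block has size 3 (the smallest k with rank(A^k) = rank(A^(k+1))).
For λ = 2: rank(A - 2I) = 4, and the largest Jordan block has size 1 (the smallest k with rank((A - 2I)^k) = rank((A - 2I)^(k+1))).

So m_A(x) = x^3(x - 2).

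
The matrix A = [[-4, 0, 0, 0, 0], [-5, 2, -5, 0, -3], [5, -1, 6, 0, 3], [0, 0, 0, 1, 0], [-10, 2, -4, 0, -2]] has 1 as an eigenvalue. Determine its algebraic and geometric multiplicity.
algebraic multiplicity 3, geometric multiplicity 2

The characteristic polynomial is (x - 4)(x - 1)^3(x + 4), so the factor x - 1 appears with exponent 3: the algebraic multiplicity is 3.

rank(A - I) = 3, so the eigenspace has dimension 5 - 3 = 2: the geometric multiplicity is 2.

Since 2 < 3, A is not diagonalizable.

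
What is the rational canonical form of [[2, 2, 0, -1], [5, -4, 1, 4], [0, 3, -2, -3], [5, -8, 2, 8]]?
The invariant factors of A (the non-unit diagonal entries of the Smith normal form of xI - A over ℚ[x]) are x^2 - 2x - 5, x^2 - 2x - 5, each dividing the next. The characteristic polynomial is their product, (x^2 - 2x - 5)^2.

The rational canonical form is the block-diagonal matrix of companion matrices C(f_i):
R = [[0, 5, 0, 0], [1, 2, 0, 0], [0, 0, 0, 5], [0, 0, 1, 2]].

Note the characteristic polynomial does not split into linear factors over ℚ, so A has no Jordan form over ℚ; the rational canonical form exists over any field.

R = [[0, 5, 0, 0], [1, 2, 0, 0], [0, 0, 0, 5], [0, 0, 1, 2]]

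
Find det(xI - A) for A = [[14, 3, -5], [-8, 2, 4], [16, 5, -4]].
xI - A = [[x - 14, -3, 5], [8, x - 2, -4], [-16, -5, x + 4]].

Expanding det(xI - A) along the first row:
det(xI - A) = + (x - 14)·det([[x - 2, -4], [-5, x + 4]]) - (-3)·det([[8, -4], [-16, x + 4]]) + (5)·det([[8, x - 2], [-16, -5]]).

Evaluating gives χ_A(x) = x^3 - 12x^2 + 48x - 64 = (x - 4)^3.

χ_A(x) = (x - 4)^3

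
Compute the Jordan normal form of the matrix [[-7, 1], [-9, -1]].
The characteristic polynomial is det(xI - A) = (x + 4)^2, so the eigenvalues are -4 (algebraic multiplicity 2).

For λ = -4: rank(A + 4I) = 1, rank((A + 4I)^2) = 0. The eigenspace has dimension 2 - 1 = 1, so there is 1 Jordan block; the rank sequence gives block sizes [2].

Assembling the blocks gives the Jordan form J above.

J = [[-4, 1], [0, -4]]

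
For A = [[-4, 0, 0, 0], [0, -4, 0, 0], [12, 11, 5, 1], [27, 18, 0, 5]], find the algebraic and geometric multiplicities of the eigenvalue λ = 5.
algebraic multiplicity 2, geometric multiplicity 1

The characteristic polynomial is (x - 5)^2(x + 4)^2, so the factor x - 5 appears with exponent 2: the algebraic multiplicity is 2.

rank(A - 5I) = 3, so the eigenspace has dimension 4 - 3 = 1: the geometric multiplicity is 1.

Since 1 < 2, A is not diagonalizable.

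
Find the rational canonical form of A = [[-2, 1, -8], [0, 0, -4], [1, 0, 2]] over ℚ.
R = [[0, 0, -4], [1, 0, -4], [0, 1, 0]]

The invariant factors of A (the non-unit diagonal entries of the Smith normal form of xI - A over ℚ[x]) are x^3 + 4x + 4, each dividing the next. The characteristic polynomial is their product, x^3 + 4x + 4.

The rational canonical form is the block-diagonal matrix of companion matrices C(f_i):
R = [[0, 0, -4], [1, 0, -4], [0, 1, 0]].

Note the characteristic polynomial does not split into linear factors over ℚ, so A has no Jordan form over ℚ; the rational canonical form exists over any field.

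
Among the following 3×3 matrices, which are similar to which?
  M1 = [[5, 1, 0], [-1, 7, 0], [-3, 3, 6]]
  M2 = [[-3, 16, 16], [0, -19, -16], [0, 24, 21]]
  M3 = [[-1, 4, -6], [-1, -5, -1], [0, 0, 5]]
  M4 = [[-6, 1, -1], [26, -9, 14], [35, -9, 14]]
3 classes: {M1}, {M2}, {M3, M4}

Characteristic polynomials: χ_{M1} = (x - 6)^3, χ_{M2} = (x - 5)(x + 3)^2, χ_{M3} = (x - 5)(x + 3)^2, χ_{M4} = (x - 5)(x + 3)^2.

{M1}: invariant factors x - 6, (x - 6)^2.

{M2}: invariant factors x + 3, (x - 5)(x + 3).

{M3, M4}: invariant factors (x - 5)(x + 3)^2.

Matrices are similar if and only if their invariant-factor lists agree; the partition into similarity classes is {M1}, {M2}, {M3, M4}.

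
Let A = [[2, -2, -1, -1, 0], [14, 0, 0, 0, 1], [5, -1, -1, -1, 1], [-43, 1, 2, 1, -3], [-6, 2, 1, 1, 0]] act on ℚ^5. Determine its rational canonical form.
R = [[0, 0, 0, 0, 4], [1, 0, 0, 0, -9], [0, 1, 0, 0, -2], [0, 0, 1, 0, 9], [0, 0, 0, 1, 2]]

The invariant factors of A (the non-unit diagonal entries of the Smith normal form of xI - A over ℚ[x]) are (x - 4)(x^2 + x - 1)^2, each dividing the next. The characteristic polynomial is their product, (x - 4)(x^2 + x - 1)^2.

The rational canonical form is the block-diagonal matrix of companion matrices C(f_i):
R = [[0, 0, 0, 0, 4], [1, 0, 0, 0, -9], [0, 1, 0, 0, -2], [0, 0, 1, 0, 9], [0, 0, 0, 1, 2]].

Note the characteristic polynomial does not split into linear factors over ℚ, so A has no Jordan form over ℚ; the rational canonical form exists over any field.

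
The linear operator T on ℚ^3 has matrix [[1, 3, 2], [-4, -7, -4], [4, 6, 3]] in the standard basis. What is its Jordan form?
The characteristic polynomial is det(xI - A) = (x + 1)^3, so the eigenvalues are -1 (algebraic multiplicity 3).

For λ = -1: rank(A + I) = 1, rank((A + I)^2) = 0. The eigenspace has dimension 3 - 1 = 2, so there are 2 Jordan blocks; the rank sequence gives block sizes [2, 1].

Assembling the blocks gives the Jordan form J above.

J = [[-1, 1, 0], [0, -1, 0], [0, 0, -1]]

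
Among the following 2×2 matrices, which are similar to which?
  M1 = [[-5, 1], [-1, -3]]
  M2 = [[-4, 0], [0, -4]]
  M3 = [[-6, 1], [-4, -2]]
Characteristic polynomials: χ_{M1} = (x + 4)^2, χ_{M2} = (x + 4)^2, χ_{M3} = (x + 4)^2.

{M1, M3}: invariant factors (x + 4)^2.

{M2}: invariant factors x + 4, x + 4.

Matrices are similar if and only if their invariant-factor lists agree; the partition into similarity classes is {M1, M3}, {M2}.

2 classes: {M1, M3}, {M2}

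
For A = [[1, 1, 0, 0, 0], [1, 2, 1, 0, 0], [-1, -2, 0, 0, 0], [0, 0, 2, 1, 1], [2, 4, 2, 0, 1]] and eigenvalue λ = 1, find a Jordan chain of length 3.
We seek v_1 ∈ ker((A - I)^3) \ ker((A - I)^2), then set v_{i+1} = (A - I) v_i.

One such chain is v_1 = [[0, 0, 1, 0, -2]]^T, v_2 = [[0, 1, -1, 0, 2]]^T, v_3 = [[1, 0, -1, 0, 2]]^T. Check: (A - I) v_3 = [[0, 0, 0, 0, 0]]^T = 0.

v_1 = [[0, 0, 1, 0, -2]]^T, v_2 = [[0, 1, -1, 0, 2]]^T, v_3 = [[1, 0, -1, 0, 2]]^T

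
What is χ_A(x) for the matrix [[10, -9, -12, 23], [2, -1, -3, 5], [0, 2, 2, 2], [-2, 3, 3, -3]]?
χ_A(x) = (x - 2)^4

xI - A = [[x - 10, 9, 12, -23], [-2, x + 1, 3, -5], [0, -2, x - 2, -2], [2, -3, -3, x + 3]].

Expanding det(xI - A) along the first row:
det(xI - A) = + (x - 10)·det([[x + 1, 3, -5], [-2, x - 2, -2], [-3, -3, x + 3]]) - (9)·det([[-2, 3, -5], [0, x - 2, -2], [2, -3, x + 3]]) + (12)·det([[-2, x + 1, -5], [0, -2, -2], [2, -3, x + 3]]) - (-23)·det([[-2, x + 1, 3], [0, -2, x - 2], [2, -3, -3]]).

Evaluating gives χ_A(x) = x^4 - 8x^3 + 24x^2 - 32x + 16 = (x - 2)^4.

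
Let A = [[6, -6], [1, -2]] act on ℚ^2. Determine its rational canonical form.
The invariant factors of A (the non-unit diagonal entries of the Smith normal form of xI - A over ℚ[x]) are x^2 - 4x - 6, each dividing the next. The characteristic polynomial is their product, x^2 - 4x - 6.

The rational canonical form is the block-diagonal matrix of companion matrices C(f_i):
R = [[0, 6], [1, 4]].

Note the characteristic polynomial does not split into linear factors over ℚ, so A has no Jordan form over ℚ; the rational canonical form exists over any field.

R = [[0, 6], [1, 4]]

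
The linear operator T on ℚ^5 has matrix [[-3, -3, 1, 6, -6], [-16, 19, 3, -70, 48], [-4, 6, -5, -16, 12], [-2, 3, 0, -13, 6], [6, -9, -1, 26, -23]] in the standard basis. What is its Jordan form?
J = [[-5, 1, 0, 0, 0], [0, -5, 1, 0, 0], [0, 0, -5, 0, 0], [0, 0, 0, -5, 0], [0, 0, 0, 0, -5]]

The characteristic polynomial is det(xI - A) = (x + 5)^5, so the eigenvalues are -5 (algebraic multiplicity 5).

For λ = -5: rank(A + 5I) = 2, rank((A + 5I)^2) = 1, rank((A + 5I)^3) = 0. The eigenspace has dimension 5 - 2 = 3, so there are 3 Jordan blocks; the rank sequence gives block sizes [3, 1, 1].

Assembling the blocks gives the Jordan form J above.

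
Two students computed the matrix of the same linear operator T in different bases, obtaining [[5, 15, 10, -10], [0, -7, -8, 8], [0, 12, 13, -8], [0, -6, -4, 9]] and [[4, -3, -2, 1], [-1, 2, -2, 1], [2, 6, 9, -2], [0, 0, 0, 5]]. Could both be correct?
Yes.

Two matrices over a field are similar if and only if they have the same invariant factors.

Both A and B have characteristic polynomial (x - 5)^4 and minimal polynomial (x - 5)^2. Computing further, both have invariant factors x - 5, x - 5, (x - 5)^2. Hence A and B are similar.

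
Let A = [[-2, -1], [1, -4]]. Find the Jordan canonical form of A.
The characteristic polynomial is det(xI - A) = (x + 3)^2, so the eigenvalues are -3 (algebraic multiplicity 2).

For λ = -3: rank(A + 3I) = 1, rank((A + 3I)^2) = 0. The eigenspace has dimension 2 - 1 = 1, so there is 1 Jordan block; the rank sequence gives block sizes [2].

Assembling the blocks gives the Jordan form J above.

J = [[-3, 1], [0, -3]]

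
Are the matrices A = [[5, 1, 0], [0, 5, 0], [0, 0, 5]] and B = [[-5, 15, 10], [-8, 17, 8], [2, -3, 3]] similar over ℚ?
Yes.

Two matrices over a field are similar if and only if they have the same invariant factors.

Both A and B have characteristic polynomial (x - 5)^3 and minimal polynomial (x - 5)^2. Computing further, both have invariant factors x - 5, (x - 5)^2. Hence A and B are similar.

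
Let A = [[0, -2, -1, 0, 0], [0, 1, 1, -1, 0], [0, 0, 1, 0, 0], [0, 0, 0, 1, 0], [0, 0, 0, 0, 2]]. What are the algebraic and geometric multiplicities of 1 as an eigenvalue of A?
The characteristic polynomial is x(x - 2)(x - 1)^3, so the factor x - 1 appears with exponent 3: the algebraic multiplicity is 3.

rank(A - I) = 3, so the eigenspace has dimension 5 - 3 = 2: the geometric multiplicity is 2.

Since 2 < 3, A is not diagonalizable.

algebraic multiplicity 3, geometric multiplicity 2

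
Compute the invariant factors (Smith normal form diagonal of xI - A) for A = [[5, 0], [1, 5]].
The Jordan structure of A has elementary divisors (x - 5)^2. Arranging the block sizes at each eigenvalue in decreasing order and taking row products gives the invariant factors.

Invariant factors (smallest first, each dividing the next): (x - 5)^2.

Check: the last factor (x - 5)^2 is the minimal polynomial, and the product (x - 5)^2 is the characteristic polynomial.

(x - 5)^2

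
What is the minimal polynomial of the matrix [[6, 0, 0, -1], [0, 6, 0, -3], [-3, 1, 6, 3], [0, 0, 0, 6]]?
The characteristic polynomial factors as (x - 6)^4. The minimal polynomial is ∏(x - λ)^{k_λ} where k_λ is the size of the largest Jordan block at λ.

For λ = 6: rank(A - 6I) = 2, and the largest Jordan block has size 2 (the smallest k with rank((A - 6I)^k) = rank((A - 6I)^(k+1))).

So m_A(x) = (x - 6)^2.

m_A(x) = (x - 6)^2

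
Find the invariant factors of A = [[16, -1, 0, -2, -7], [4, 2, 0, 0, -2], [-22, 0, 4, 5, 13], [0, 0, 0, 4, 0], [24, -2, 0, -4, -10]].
The Jordan structure of A has elementary divisors (x - 2)^2, (x - 4)^2, (x - 4). Arranging the block sizes at each eigenvalue in decreasing order and taking row products gives the invariant factors.

Invariant factors (smallest first, each dividing the next): x - 4, (x - 4)^2(x - 2)^2.

Check: the last factor (x - 4)^2(x - 2)^2 is the minimal polynomial, and the product (x - 4)^3(x - 2)^2 is the characteristic polynomial.

x - 4, (x - 4)^2(x - 2)^2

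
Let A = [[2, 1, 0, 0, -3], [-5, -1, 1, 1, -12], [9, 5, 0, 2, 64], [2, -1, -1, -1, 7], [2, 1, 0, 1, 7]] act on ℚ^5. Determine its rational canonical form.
The invariant factors of A (the non-unit diagonal entries of the Smith normal form of xI - A over ℚ[x]) are (x - 4)(x - 3)(x^3 - x - 4), each dividing the next. The characteristic polynomial is their product, (x - 4)(x - 3)(x^3 - x - 4).

The rational canonical form is the block-diagonal matrix of companion matrices C(f_i):
R = [[0, 0, 0, 0, 48], [1, 0, 0, 0, -16], [0, 1, 0, 0, -3], [0, 0, 1, 0, -11], [0, 0, 0, 1, 7]].

Note the characteristic polynomial does not split into linear factors over ℚ, so A has no Jordan form over ℚ; the rational canonical form exists over any field.

R = [[0, 0, 0, 0, 48], [1, 0, 0, 0, -16], [0, 1, 0, 0, -3], [0, 0, 1, 0, -11], [0, 0, 0, 1, 7]]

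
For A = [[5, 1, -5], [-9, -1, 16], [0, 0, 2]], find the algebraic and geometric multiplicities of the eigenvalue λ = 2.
The characteristic polynomial is (x - 2)^3, so the factor x - 2 appears with exponent 3: the algebraic multiplicity is 3.

rank(A - 2I) = 2, so the eigenspace has dimension 3 - 2 = 1: the geometric multiplicity is 1.

Since 1 < 3, A is not diagonalizable.

algebraic multiplicity 3, geometric multiplicity 1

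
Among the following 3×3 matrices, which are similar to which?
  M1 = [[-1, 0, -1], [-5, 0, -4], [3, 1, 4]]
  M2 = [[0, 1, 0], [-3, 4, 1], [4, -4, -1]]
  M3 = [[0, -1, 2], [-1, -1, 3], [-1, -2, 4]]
1 class: {M1, M2, M3}

Characteristic polynomials: χ_{M1} = (x - 1)^3, χ_{M2} = (x - 1)^3, χ_{M3} = (x - 1)^3.

{M1, M2, M3}: invariant factors (x - 1)^3.

Matrices are similar if and only if their invariant-factor lists agree; the partition into similarity classes is {M1, M2, M3}.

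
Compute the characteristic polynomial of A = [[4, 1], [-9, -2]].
χ_A(x) = (x - 1)^2

xI - A = [[x - 4, -1], [9, x + 2]].

Expanding det(xI - A) along the first row:
det(xI - A) = + (x - 4)·det([[x + 2]]) - (-1)·det([[9]]).

Evaluating gives χ_A(x) = x^2 - 2x + 1 = (x - 1)^2.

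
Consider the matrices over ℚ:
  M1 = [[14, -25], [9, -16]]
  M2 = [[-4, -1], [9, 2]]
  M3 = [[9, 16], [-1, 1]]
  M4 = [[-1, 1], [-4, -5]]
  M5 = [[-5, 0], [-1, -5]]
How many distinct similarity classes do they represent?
Characteristic polynomials: χ_{M1} = (x + 1)^2, χ_{M2} = (x + 1)^2, χ_{M3} = (x - 5)^2, χ_{M4} = (x + 3)^2, χ_{M5} = (x + 5)^2.

{M1, M2}: invariant factors (x + 1)^2.

{M3}: invariant factors (x - 5)^2.

{M4}: invariant factors (x + 3)^2.

{M5}: invariant factors (x + 5)^2.

Matrices are similar if and only if their invariant-factor lists agree; the partition into similarity classes is {M1, M2}, {M3}, {M4}, {M5}.

4 classes: {M1, M2}, {M3}, {M4}, {M5}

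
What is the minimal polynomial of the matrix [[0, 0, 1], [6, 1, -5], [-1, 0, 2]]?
m_A(x) = (x - 1)^3

The characteristic polynomial factors as (x - 1)^3. The minimal polynomial is ∏(x - λ)^{k_λ} where k_λ is the size of the largest Jordan block at λ.

For λ = 1: rank(A - I) = 2, and the largest Jordan block has size 3 (the smallest k with rank((A - I)^k) = rank((A - I)^(k+1))).

So m_A(x) = (x - 1)^3.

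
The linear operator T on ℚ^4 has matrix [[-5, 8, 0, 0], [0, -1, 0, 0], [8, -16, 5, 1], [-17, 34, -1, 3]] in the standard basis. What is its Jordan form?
The characteristic polynomial is det(xI - A) = (x - 4)^2(x + 1)(x + 5), so the eigenvalues are -5 (algebraic multiplicity 1), -1 (algebraic multiplicity 1), 4 (algebraic multiplicity 2).

For λ = -5: algebraic multiplicity 1 gives one 1×1 block.

For λ = -1: algebraic multiplicity 1 gives one 1×1 block.

For λ = 4: rank(A - 4I) = 3, rank((A - 4I)^2) = 2. The eigenspace has dimension 4 - 3 = 1, so there is 1 Jordan block; the rank sequence gives block sizes [2].

Assembling the blocks gives the Jordan form J above.

J = [[-5, 0, 0, 0], [0, -1, 0, 0], [0, 0, 4, 1], [0, 0, 0, 4]]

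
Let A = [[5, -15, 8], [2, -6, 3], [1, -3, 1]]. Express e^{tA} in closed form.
A has Jordan form J = [[0, 1, 0], [0, 0, 1], [0, 0, 0]] with A = PJP^{-1}, so e^{tA} = P e^{tJ} P^{-1}.

For a Jordan block J_k(λ), e^{tJ_k(λ)} = e^{λt} · (I + tN + t^2 N^2/2! + ... + t^{k-1} N^{k-1}/(k-1)!) where N is the nilpotent superdiagonal part.

Assembling the blocks and conjugating back gives the entries of e^{tA} as shown above.

e^{tA} = [[3*t^2/2 + 5*t + 1, 3*t*(-3*t - 10)/2, t*(3*t + 16)/2], [t*(t + 4)/2, -3*t^2/2 - 6*t + 1, t*(t + 6)/2], [t, -3*t, t + 1]]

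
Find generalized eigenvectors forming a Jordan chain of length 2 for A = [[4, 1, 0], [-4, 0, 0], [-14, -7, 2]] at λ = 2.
We seek v_1 ∈ ker((A - 2I)^2) \ ker(A - 2I), then set v_{i+1} = (A - 2I) v_i.

One such chain is v_1 = [[-1, 3, 8]]^T, v_2 = [[1, -2, -7]]^T. Check: (A - 2I) v_2 = [[0, 0, 0]]^T = 0.

v_1 = [[-1, 3, 8]]^T, v_2 = [[1, -2, -7]]^T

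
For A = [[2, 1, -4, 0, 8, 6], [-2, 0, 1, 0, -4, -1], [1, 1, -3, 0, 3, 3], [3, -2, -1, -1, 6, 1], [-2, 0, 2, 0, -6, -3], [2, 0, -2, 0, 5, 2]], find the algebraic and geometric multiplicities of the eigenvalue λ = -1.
algebraic multiplicity 6, geometric multiplicity 3

The characteristic polynomial is (x + 1)^6, so the factor x + 1 appears with exponent 6: the algebraic multiplicity is 6.

rank(A + I) = 3, so the eigenspace has dimension 6 - 3 = 3: the geometric multiplicity is 3.

Since 3 < 6, A is not diagonalizable.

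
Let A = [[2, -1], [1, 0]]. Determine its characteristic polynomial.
χ_A(x) = (x - 1)^2

xI - A = [[x - 2, 1], [-1, x]].

Expanding det(xI - A) along the first row:
det(xI - A) = + (x - 2)·det([[x]]) - (1)·det([[-1]]).

Evaluating gives χ_A(x) = x^2 - 2x + 1 = (x - 1)^2.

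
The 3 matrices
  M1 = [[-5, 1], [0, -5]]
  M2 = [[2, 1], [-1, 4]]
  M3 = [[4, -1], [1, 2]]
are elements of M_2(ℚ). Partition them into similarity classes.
2 classes: {M1}, {M2, M3}

Characteristic polynomials: χ_{M1} = (x + 5)^2, χ_{M2} = (x - 3)^2, χ_{M3} = (x - 3)^2.

{M1}: invariant factors (x + 5)^2.

{M2, M3}: invariant factors (x - 3)^2.

Matrices are similar if and only if their invariant-factor lists agree; the partition into similarity classes is {M1}, {M2, M3}.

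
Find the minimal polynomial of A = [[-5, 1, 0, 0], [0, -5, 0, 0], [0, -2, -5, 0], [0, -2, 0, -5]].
The characteristic polynomial factors as (x + 5)^4. The minimal polynomial is ∏(x - λ)^{k_λ} where k_λ is the size of the largest Jordan block at λ.

For λ = -5: rank(A + 5I) = 1, and the largest Jordan block has size 2 (the smallest k with rank((A + 5I)^k) = rank((A + 5I)^(k+1))).

So m_A(x) = (x + 5)^2.

m_A(x) = (x + 5)^2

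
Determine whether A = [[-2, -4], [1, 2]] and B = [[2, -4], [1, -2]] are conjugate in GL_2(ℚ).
Two matrices over a field are similar if and only if they have the same invariant factors.

Both A and B have characteristic polynomial x^2 and minimal polynomial x^2. Computing further, both have invariant factors x^2. Hence A and B are similar.

Yes.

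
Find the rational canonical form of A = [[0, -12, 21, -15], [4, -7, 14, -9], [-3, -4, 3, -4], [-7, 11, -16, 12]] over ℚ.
The invariant factors of A (the non-unit diagonal entries of the Smith normal form of xI - A over ℚ[x]) are (x^2 - 4x + 6)^2, each dividing the next. The characteristic polynomial is their product, (x^2 - 4x + 6)^2.

The rational canonical form is the block-diagonal matrix of companion matrices C(f_i):
R = [[0, 0, 0, -36], [1, 0, 0, 48], [0, 1, 0, -28], [0, 0, 1, 8]].

Note the characteristic polynomial does not split into linear factors over ℚ, so A has no Jordan form over ℚ; the rational canonical form exists over any field.

R = [[0, 0, 0, -36], [1, 0, 0, 48], [0, 1, 0, -28], [0, 0, 1, 8]]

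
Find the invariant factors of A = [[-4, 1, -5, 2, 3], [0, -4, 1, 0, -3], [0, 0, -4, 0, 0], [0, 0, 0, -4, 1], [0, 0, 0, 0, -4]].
The Jordan structure of A has elementary divisors (x + 4)^3, (x + 4)^2. Arranging the block sizes at each eigenvalue in decreasing order and taking row products gives the invariant factors.

Invariant factors (smallest first, each dividing the next): (x + 4)^2, (x + 4)^3.

Check: the last factor (x + 4)^3 is the minimal polynomial, and the product (x + 4)^5 is the characteristic polynomial.

(x + 4)^2, (x + 4)^3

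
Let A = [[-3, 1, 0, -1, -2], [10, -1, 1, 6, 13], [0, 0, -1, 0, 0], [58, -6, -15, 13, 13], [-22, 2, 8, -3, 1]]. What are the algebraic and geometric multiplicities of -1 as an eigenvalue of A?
algebraic multiplicity 3, geometric multiplicity 2

The characteristic polynomial is (x - 6)^2(x + 1)^3, so the factor x + 1 appears with exponent 3: the algebraic multiplicity is 3.

rank(A + I) = 3, so the eigenspace has dimension 5 - 3 = 2: the geometric multiplicity is 2.

Since 2 < 3, A is not diagonalizable.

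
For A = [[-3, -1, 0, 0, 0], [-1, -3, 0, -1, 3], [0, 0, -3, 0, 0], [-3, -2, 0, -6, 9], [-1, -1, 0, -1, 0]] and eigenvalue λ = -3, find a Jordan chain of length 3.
v_1 = [[2, 2, 0, 0, 1]]^T, v_2 = [[-2, 1, 0, -1, -1]]^T, v_3 = [[-1, 0, 0, -2, -1]]^T

We seek v_1 ∈ ker((A + 3I)^3) \ ker((A + 3I)^2), then set v_{i+1} = (A + 3I) v_i.

One such chain is v_1 = [[2, 2, 0, 0, 1]]^T, v_2 = [[-2, 1, 0, -1, -1]]^T, v_3 = [[-1, 0, 0, -2, -1]]^T. Check: (A + 3I) v_3 = [[0, 0, 0, 0, 0]]^T = 0.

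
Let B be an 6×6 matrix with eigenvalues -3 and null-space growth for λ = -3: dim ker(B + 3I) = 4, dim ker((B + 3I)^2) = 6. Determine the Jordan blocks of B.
Jordan blocks: (-3, 2), (-3, 2), (-3, 1), (-3, 1)

λ = -3: successive nullity increments [4, 2] count blocks of size ≥ k; block sizes are [2, 2, 1, 1].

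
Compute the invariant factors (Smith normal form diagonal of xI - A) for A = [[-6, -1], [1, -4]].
The Jordan structure of A has elementary divisors (x + 5)^2. Arranging the block sizes at each eigenvalue in decreasing order and taking row products gives the invariant factors.

Invariant factors (smallest first, each dividing the next): (x + 5)^2.

Check: the last factor (x + 5)^2 is the minimal polynomial, and the product (x + 5)^2 is the characteristic polynomial.

(x + 5)^2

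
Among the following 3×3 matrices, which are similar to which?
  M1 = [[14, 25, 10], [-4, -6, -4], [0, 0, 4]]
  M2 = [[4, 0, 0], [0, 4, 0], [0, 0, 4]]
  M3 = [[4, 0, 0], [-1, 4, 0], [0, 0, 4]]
Characteristic polynomials: χ_{M1} = (x - 4)^3, χ_{M2} = (x - 4)^3, χ_{M3} = (x - 4)^3.

{M1, M3}: invariant factors x - 4, (x - 4)^2.

{M2}: invariant factors x - 4, x - 4, x - 4.

Matrices are similar if and only if their invariant-factor lists agree; the partition into similarity classes is {M1, M3}, {M2}.

2 classes: {M1, M3}, {M2}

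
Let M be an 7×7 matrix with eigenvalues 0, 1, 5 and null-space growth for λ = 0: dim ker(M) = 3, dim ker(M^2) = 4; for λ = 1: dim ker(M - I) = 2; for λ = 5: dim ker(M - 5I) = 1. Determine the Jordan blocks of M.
λ = 0: successive nullity increments [3, 1] count blocks of size ≥ k; block sizes are [2, 1, 1].
λ = 1: successive nullity increments [2] count blocks of size ≥ k; block sizes are [1, 1].
λ = 5: successive nullity increments [1] count blocks of size ≥ k; block sizes are [1].

Jordan blocks: (0, 2), (0, 1), (0, 1), (1, 1), (1, 1), (5, 1)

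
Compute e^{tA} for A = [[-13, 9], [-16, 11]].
A has Jordan form J = [[-1, 1], [0, -1]] with A = PJP^{-1}, so e^{tA} = P e^{tJ} P^{-1}.

For a Jordan block J_k(λ), e^{tJ_k(λ)} = e^{λt} · (I + tN + t^2 N^2/2! + ... + t^{k-1} N^{k-1}/(k-1)!) where N is the nilpotent superdiagonal part.

Assembling the blocks and conjugating back gives the entries of e^{tA} as shown above.

e^{tA} = [[(1 - 12*t)*e^{-t}, 9*t*e^{-t}], [-16*t*e^{-t}, (12*t + 1)*e^{-t}]]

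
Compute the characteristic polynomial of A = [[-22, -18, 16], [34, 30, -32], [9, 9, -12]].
χ_A(x) = x^2(x + 4)

xI - A = [[x + 22, 18, -16], [-34, x - 30, 32], [-9, -9, x + 12]].

Expanding det(xI - A) along the first row:
det(xI - A) = + (x + 22)·det([[x - 30, 32], [-9, x + 12]]) - (18)·det([[-34, 32], [-9, x + 12]]) + (-16)·det([[-34, x - 30], [-9, -9]]).

Evaluating gives χ_A(x) = x^3 + 4x^2 = x^2(x + 4).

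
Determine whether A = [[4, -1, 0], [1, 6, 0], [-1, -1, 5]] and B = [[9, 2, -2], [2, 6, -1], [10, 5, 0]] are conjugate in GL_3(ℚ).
Two matrices over a field are similar if and only if they have the same invariant factors.

Both A and B have characteristic polynomial (x - 5)^3 and minimal polynomial (x - 5)^2. Computing further, both have invariant factors x - 5, (x - 5)^2. Hence A and B are similar.

Yes.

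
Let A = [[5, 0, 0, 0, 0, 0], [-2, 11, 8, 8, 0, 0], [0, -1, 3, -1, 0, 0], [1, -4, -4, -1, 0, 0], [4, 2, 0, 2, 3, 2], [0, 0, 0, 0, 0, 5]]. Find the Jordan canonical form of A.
The characteristic polynomial is det(xI - A) = (x - 5)^4(x - 3)^2, so the eigenvalues are 3 (algebraic multiplicity 2), 5 (algebraic multiplicity 4).

For λ = 3: rank(A - 3I) = 4. The eigenspace has dimension 6 - 4 = 2, so there are 2 Jordan blocks; the rank sequence gives block sizes [1, 1].

For λ = 5: rank(A - 5I) = 4, rank((A - 5I)^2) = 3, rank((A - 5I)^3) = 2. The eigenspace has dimension 6 - 4 = 2, so there are 2 Jordan blocks; the rank sequence gives block sizes [3, 1].

Assembling the blocks gives the Jordan form J above.

J = [[3, 0, 0, 0, 0, 0], [0, 3, 0, 0, 0, 0], [0, 0, 5, 1, 0, 0], [0, 0, 0, 5, 1, 0], [0, 0, 0, 0, 5, 0], [0, 0, 0, 0, 0, 5]]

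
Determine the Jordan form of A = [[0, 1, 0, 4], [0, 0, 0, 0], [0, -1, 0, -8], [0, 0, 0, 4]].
J = [[0, 1, 0, 0], [0, 0, 0, 0], [0, 0, 0, 0], [0, 0, 0, 4]]

The characteristic polynomial is det(xI - A) = x^3(x - 4), so the eigenvalues are 0 (algebraic multiplicity 3), 4 (algebraic multiplicity 1).

For λ = 0: rank(A) = 2, rank(A^2) = 1. The eigenspace has dimension 4 - 2 = 2, so there are 2 Jordan blocks; the rank sequence gives block sizes [2, 1].

For λ = 4: algebraic multiplicity 1 gives one 1×1 block.

Assembling the blocks gives the Jordan form J above.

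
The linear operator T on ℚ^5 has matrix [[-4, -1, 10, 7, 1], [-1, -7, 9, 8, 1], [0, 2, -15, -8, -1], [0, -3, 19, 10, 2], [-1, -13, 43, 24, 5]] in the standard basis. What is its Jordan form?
J = [[-5, 1, 0, 0, 0], [0, -5, 1, 0, 0], [0, 0, -5, 0, 0], [0, 0, 0, 2, 1], [0, 0, 0, 0, 2]]

The characteristic polynomial is det(xI - A) = (x - 2)^2(x + 5)^3, so the eigenvalues are -5 (algebraic multiplicity 3), 2 (algebraic multiplicity 2).

For λ = -5: rank(A + 5I) = 4, rank((A + 5I)^2) = 3, rank((A + 5I)^3) = 2. The eigenspace has dimension 5 - 4 = 1, so there is 1 Jordan block; the rank sequence gives block sizes [3].

For λ = 2: rank(A - 2I) = 4, rank((A - 2I)^2) = 3. The eigenspace has dimension 5 - 4 = 1, so there is 1 Jordan block; the rank sequence gives block sizes [2].

Assembling the blocks gives the Jordan form J above.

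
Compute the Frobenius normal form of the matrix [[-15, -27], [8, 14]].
The invariant factors of A (the non-unit diagonal entries of the Smith normal form of xI - A over ℚ[x]) are x^2 + x + 6, each dividing the next. The characteristic polynomial is their product, x^2 + x + 6.

The rational canonical form is the block-diagonal matrix of companion matrices C(f_i):
R = [[0, -6], [1, -1]].

Note the characteristic polynomial does not split into linear factors over ℚ, so A has no Jordan form over ℚ; the rational canonical form exists over any field.

R = [[0, -6], [1, -1]]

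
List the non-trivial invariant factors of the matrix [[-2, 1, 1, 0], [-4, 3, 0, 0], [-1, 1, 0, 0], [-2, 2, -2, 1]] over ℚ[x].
x - 1, (x - 1)^2(x + 1)

The Jordan structure of A has elementary divisors (x + 1), (x - 1)^2, (x - 1). Arranging the block sizes at each eigenvalue in decreasing order and taking row products gives the invariant factors.

Invariant factors (smallest first, each dividing the next): x - 1, (x - 1)^2(x + 1).

Check: the last factor (x - 1)^2(x + 1) is the minimal polynomial, and the product (x - 1)^3(x + 1) is the characteristic polynomial.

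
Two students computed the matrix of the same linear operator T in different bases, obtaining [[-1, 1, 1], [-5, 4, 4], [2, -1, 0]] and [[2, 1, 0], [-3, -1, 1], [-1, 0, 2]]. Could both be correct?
Two matrices over a field are similar if and only if they have the same invariant factors.

Both A and B have characteristic polynomial (x - 1)^3 and minimal polynomial (x - 1)^3. Computing further, both have invariant factors (x - 1)^3. Hence A and B are similar.

Yes.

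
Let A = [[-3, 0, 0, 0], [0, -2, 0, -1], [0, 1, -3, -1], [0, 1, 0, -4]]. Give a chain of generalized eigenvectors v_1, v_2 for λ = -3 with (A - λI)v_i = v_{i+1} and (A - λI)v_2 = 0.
v_1 = [[0, -1, 0, -2]]^T, v_2 = [[0, 1, 1, 1]]^T

We seek v_1 ∈ ker((A + 3I)^2) \ ker(A + 3I), then set v_{i+1} = (A + 3I) v_i.

One such chain is v_1 = [[0, -1, 0, -2]]^T, v_2 = [[0, 1, 1, 1]]^T. Check: (A + 3I) v_2 = [[0, 0, 0, 0]]^T = 0.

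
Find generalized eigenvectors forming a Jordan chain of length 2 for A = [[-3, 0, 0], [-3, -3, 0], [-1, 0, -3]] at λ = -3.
We seek v_1 ∈ ker((A + 3I)^2) \ ker(A + 3I), then set v_{i+1} = (A + 3I) v_i.

One such chain is v_1 = [[1, 3, 1]]^T, v_2 = [[0, -3, -1]]^T. Check: (A + 3I) v_2 = [[0, 0, 0]]^T = 0.

v_1 = [[1, 3, 1]]^T, v_2 = [[0, -3, -1]]^T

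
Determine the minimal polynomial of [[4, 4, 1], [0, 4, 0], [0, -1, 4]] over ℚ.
m_A(x) = (x - 4)^3

The characteristic polynomial factors as (x - 4)^3. The minimal polynomial is ∏(x - λ)^{k_λ} where k_λ is the size of the largest Jordan block at λ.

For λ = 4: rank(A - 4I) = 2, and the largest Jordan block has size 3 (the smallest k with rank((A - 4I)^k) = rank((A - 4I)^(k+1))).

So m_A(x) = (x - 4)^3.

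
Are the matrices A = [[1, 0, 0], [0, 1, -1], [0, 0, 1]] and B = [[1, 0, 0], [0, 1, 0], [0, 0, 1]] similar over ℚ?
Both have characteristic polynomial (x - 1)^3, but the minimal polynomial of A is (x - 1)^2 while the minimal polynomial of B is x - 1. The minimal polynomial is a similarity invariant, so A and B are not similar.

No.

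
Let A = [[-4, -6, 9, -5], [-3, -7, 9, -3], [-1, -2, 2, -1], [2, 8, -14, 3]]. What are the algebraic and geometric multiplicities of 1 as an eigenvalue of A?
algebraic multiplicity 1, geometric multiplicity 1

The characteristic polynomial is (x - 1)(x + 1)(x + 3)^2, so the factor x - 1 appears with exponent 1: the algebraic multiplicity is 1.

rank(A - I) = 3, so the eigenspace has dimension 4 - 3 = 1: the geometric multiplicity is 1.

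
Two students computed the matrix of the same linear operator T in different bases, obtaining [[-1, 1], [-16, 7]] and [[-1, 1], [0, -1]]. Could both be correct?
trace(A) = 6 but trace(B) = -2. The trace is a similarity invariant, so A and B are not similar.

No.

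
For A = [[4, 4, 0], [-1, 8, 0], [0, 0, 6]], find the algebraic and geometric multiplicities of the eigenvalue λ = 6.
The characteristic polynomial is (x - 6)^3, so the factor x - 6 appears with exponent 3: the algebraic multiplicity is 3.

rank(A - 6I) = 1, so the eigenspace has dimension 3 - 1 = 2: the geometric multiplicity is 2.

Since 2 < 3, A is not diagonalizable.

algebraic multiplicity 3, geometric multiplicity 2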